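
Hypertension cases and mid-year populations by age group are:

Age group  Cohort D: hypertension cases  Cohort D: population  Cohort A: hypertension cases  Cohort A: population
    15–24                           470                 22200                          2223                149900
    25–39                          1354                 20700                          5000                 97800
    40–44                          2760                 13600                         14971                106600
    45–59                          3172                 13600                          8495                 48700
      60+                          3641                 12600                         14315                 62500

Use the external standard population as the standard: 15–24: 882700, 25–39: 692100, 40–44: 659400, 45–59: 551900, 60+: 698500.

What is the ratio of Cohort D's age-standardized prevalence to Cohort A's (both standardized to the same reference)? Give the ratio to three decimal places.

Age-specific rates per 1000 for Cohort D: 21.171, 65.411, 202.941, 233.235, 288.968.
For Cohort A: 14.830, 51.125, 140.441, 174.435, 229.040.
Standard total = 3484600; weights = 0.2533, 0.1986, 0.1892, 0.1584, 0.2005.
Cohort D: 0.2533×21.171 + 0.1986×65.411 + 0.1892×202.941 + 0.1584×233.235 + 0.2005×288.968 = 151.6228 per 1000.
Cohort A: 0.2533×14.830 + 0.1986×51.125 + 0.1892×140.441 + 0.1584×174.435 + 0.2005×229.040 = 114.0262 per 1000.
Ratio = 151.6228 ÷ 114.0262 = 1.32972.

1.330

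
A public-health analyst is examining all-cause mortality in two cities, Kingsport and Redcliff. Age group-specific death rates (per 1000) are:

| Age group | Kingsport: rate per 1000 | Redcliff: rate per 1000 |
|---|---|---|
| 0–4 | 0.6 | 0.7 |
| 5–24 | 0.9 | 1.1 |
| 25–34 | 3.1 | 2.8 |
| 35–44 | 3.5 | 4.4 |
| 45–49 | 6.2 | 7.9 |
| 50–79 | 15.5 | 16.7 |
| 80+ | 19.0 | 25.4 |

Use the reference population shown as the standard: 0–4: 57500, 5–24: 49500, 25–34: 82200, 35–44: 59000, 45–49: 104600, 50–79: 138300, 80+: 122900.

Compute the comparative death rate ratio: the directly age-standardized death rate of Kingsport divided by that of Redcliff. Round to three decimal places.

Standard total = 614000; weights = 0.0936, 0.0806, 0.1339, 0.0961, 0.1704, 0.2252, 0.2002.
Kingsport: 0.0936×0.6 + 0.0806×0.9 + 0.1339×3.1 + 0.0961×3.5 + 0.1704×6.2 + 0.2252×15.5 + 0.2002×19.0 = 9.2307 per 1000.
Redcliff: 0.0936×0.7 + 0.0806×1.1 + 0.1339×2.8 + 0.0961×4.4 + 0.1704×7.9 + 0.2252×16.7 + 0.2002×25.4 = 11.1434 per 1000.
Ratio = 9.2307 ÷ 11.1434 = 0.82835.

0.828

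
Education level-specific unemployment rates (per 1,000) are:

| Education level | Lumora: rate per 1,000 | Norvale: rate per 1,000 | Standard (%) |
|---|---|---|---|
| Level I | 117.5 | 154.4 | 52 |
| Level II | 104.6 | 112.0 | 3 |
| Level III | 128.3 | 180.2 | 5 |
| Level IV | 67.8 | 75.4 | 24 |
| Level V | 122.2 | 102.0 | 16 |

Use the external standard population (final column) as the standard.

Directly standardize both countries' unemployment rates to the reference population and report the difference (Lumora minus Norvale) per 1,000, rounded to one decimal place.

Standard weights: 0.52, 0.03, 0.05, 0.24, 0.16.
Lumora: 0.5200×117.5 + 0.0300×104.6 + 0.0500×128.3 + 0.2400×67.8 + 0.1600×122.2 = 106.4770 per 1,000.
Norvale: 0.5200×154.4 + 0.0300×112.0 + 0.0500×180.2 + 0.2400×75.4 + 0.1600×102.0 = 127.0740 per 1,000.
Difference = 106.4770 − 127.0740 = -20.5970.

-20.6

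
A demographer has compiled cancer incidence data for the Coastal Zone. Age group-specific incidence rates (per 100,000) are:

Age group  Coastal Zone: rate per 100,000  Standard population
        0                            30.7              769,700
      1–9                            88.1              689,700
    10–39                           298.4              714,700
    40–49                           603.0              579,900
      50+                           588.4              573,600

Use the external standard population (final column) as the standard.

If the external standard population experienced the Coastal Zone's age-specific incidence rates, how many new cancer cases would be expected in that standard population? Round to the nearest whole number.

Expected new cancer cases = Σ (standard pop × age-specific rate ÷ 100,000)
= 769,700×30.7/100,000 + 689,700×88.1/100,000 + 714,700×298.4/100,000 + 579,900×603.0/100,000 + 573,600×588.4/100,000
= 236.30 + 607.63 + 2132.66 + 3496.80 + 3375.06 = 9848.45.

9848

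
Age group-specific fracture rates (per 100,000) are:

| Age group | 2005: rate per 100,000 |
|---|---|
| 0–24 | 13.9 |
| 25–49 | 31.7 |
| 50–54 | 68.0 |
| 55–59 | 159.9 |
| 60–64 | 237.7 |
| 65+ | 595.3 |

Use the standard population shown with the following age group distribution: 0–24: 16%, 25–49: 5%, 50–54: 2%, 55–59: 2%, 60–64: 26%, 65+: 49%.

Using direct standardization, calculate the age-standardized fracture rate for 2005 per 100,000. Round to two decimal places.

361.87

Standard weights: 0.16, 0.05, 0.02, 0.02, 0.26, 0.49.
Standardized rate: 0.1600×13.9 + 0.0500×31.7 + 0.0200×68.0 + 0.0200×159.9 + 0.2600×237.7 + 0.4900×595.3 = 361.8660 per 100,000.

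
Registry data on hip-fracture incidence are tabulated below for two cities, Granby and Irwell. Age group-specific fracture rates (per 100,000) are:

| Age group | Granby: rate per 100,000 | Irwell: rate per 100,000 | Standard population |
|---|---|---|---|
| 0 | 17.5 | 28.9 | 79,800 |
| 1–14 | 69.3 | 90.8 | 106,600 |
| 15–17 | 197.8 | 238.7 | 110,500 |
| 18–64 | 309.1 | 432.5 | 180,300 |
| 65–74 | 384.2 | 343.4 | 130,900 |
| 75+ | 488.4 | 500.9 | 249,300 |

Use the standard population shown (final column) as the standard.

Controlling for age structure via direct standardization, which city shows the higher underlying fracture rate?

Standard total = 857,400; weights = 0.0931, 0.1243, 0.1289, 0.2103, 0.1527, 0.2908.
Granby: 0.0931×17.5 + 0.1243×69.3 + 0.1289×197.8 + 0.2103×309.1 + 0.1527×384.2 + 0.2908×488.4 = 301.4012 per 100,000.
Irwell: 0.0931×28.9 + 0.1243×90.8 + 0.1289×238.7 + 0.2103×432.5 + 0.1527×343.4 + 0.2908×500.9 = 333.7614 per 100,000.

Irwell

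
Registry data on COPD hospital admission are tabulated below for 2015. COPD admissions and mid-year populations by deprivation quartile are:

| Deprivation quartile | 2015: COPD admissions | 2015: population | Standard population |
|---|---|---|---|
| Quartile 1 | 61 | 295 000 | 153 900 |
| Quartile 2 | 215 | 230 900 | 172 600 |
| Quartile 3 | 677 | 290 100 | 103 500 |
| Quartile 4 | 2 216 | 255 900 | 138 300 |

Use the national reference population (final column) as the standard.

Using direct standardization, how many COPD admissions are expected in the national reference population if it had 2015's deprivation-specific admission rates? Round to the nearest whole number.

Deprivation-specific rates per 10 000 for 2015: 2.07, 9.31, 23.34, 86.60.
Expected COPD admissions = Σ (standard pop × deprivation-specific rate ÷ 10 000)
= 153 900×2.07/10 000 + 172 600×9.31/10 000 + 103 500×23.34/10 000 + 138 300×86.60/10 000
= 31.82 + 160.71 + 241.54 + 1197.63 = 1631.70.

1632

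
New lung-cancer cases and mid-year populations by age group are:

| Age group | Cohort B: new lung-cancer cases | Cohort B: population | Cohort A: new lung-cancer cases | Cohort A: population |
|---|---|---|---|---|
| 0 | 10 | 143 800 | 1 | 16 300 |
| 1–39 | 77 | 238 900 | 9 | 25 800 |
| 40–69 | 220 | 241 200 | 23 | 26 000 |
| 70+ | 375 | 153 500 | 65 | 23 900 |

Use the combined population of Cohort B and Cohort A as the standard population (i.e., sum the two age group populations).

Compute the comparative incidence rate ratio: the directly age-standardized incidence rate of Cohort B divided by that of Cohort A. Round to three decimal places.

Age-specific rates per 100 000 for Cohort B: 6.95, 32.23, 91.21, 244.30.
For Cohort A: 6.13, 34.88, 88.46, 271.97.
Combined standard total = 869 400; weights = 0.1841, 0.3045, 0.3073, 0.2040.
Cohort B: 0.1841×6.95 + 0.3045×32.23 + 0.3073×91.21 + 0.2040×244.30 = 88.9753 per 100 000.
Cohort A: 0.1841×6.13 + 0.3045×34.88 + 0.3073×88.46 + 0.2040×271.97 = 94.4326 per 100 000.
Ratio = 88.9753 ÷ 94.4326 = 0.94221.

0.942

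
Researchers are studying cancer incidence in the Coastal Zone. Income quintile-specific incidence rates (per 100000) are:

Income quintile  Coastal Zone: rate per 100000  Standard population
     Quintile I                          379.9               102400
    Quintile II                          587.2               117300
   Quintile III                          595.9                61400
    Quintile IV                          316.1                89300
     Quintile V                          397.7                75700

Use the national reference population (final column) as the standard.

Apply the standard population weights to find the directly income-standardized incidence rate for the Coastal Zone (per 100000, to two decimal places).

Standard total = 446100; weights = 0.2295, 0.2629, 0.1376, 0.2002, 0.1697.
Standardized rate: 0.2295×379.9 + 0.2629×587.2 + 0.1376×595.9 + 0.2002×316.1 + 0.1697×397.7 = 454.3874 per 100000.

454.39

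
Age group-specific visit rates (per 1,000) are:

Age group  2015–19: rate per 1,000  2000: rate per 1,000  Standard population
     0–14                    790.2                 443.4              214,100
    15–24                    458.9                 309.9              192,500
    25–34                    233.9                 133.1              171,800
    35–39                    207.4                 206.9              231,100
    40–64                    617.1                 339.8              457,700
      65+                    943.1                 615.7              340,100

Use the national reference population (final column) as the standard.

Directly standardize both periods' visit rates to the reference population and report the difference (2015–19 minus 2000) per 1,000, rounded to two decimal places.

Standard total = 1,607,300; weights = 0.1332, 0.1198, 0.1069, 0.1438, 0.2848, 0.2116.
2015–19: 0.1332×790.2 + 0.1198×458.9 + 0.1069×233.9 + 0.1438×207.4 + 0.2848×617.1 + 0.2116×943.1 = 590.3249 per 1,000.
2000: 0.1332×443.4 + 0.1198×309.9 + 0.1069×133.1 + 0.1438×206.9 + 0.2848×339.8 + 0.2116×615.7 = 367.1965 per 1,000.
Difference = 590.3249 − 367.1965 = 223.1284.

223.13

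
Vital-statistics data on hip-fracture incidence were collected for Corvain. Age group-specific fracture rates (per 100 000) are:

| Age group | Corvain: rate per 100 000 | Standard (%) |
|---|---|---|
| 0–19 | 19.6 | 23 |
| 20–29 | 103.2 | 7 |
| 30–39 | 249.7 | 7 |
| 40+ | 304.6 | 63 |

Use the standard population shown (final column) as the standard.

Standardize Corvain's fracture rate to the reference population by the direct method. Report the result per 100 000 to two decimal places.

Standard weights: 0.23, 0.07, 0.07, 0.63.
Standardized rate: 0.2300×19.6 + 0.0700×103.2 + 0.0700×249.7 + 0.6300×304.6 = 221.1090 per 100 000.

221.11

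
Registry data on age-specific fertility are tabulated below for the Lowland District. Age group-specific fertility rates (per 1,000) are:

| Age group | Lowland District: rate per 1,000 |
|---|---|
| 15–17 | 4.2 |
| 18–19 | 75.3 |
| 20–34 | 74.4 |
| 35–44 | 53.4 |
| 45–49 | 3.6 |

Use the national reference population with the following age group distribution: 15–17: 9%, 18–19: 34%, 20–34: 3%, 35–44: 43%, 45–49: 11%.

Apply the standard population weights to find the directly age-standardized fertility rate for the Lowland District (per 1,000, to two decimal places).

Standard weights: 0.09, 0.34, 0.03, 0.43, 0.11.
Standardized rate: 0.0900×4.2 + 0.3400×75.3 + 0.0300×74.4 + 0.4300×53.4 + 0.1100×3.6 = 51.5700 per 1,000.

51.57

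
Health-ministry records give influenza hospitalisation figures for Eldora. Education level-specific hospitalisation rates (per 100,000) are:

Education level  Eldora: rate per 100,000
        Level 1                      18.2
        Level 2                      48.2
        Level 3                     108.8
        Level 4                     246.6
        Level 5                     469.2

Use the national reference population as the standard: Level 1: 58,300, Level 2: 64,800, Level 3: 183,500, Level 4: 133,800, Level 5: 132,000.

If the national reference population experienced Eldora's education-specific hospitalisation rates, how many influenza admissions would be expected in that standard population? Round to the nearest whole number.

Expected influenza admissions = Σ (standard pop × education-specific rate ÷ 100,000)
= 58,300×18.2/100,000 + 64,800×48.2/100,000 + 183,500×108.8/100,000 + 133,800×246.6/100,000 + 132,000×469.2/100,000
= 10.61 + 31.23 + 199.65 + 329.95 + 619.34 = 1190.79.

1191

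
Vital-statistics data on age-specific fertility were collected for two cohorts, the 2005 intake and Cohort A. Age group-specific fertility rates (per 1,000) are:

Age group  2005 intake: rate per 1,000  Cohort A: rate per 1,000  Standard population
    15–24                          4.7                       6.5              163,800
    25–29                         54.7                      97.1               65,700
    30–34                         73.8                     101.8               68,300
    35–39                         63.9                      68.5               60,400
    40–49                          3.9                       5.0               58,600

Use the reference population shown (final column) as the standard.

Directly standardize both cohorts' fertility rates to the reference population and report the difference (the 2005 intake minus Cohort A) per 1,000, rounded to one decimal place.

-12.8

Standard total = 416,800; weights = 0.3930, 0.1576, 0.1639, 0.1449, 0.1406.
The 2005 intake: 0.3930×4.7 + 0.1576×54.7 + 0.1639×73.8 + 0.1449×63.9 + 0.1406×3.9 = 32.3711 per 1,000.
Cohort A: 0.3930×6.5 + 0.1576×97.1 + 0.1639×101.8 + 0.1449×68.5 + 0.1406×5.0 = 45.1716 per 1,000.
Difference = 32.3711 − 45.1716 = -12.8004.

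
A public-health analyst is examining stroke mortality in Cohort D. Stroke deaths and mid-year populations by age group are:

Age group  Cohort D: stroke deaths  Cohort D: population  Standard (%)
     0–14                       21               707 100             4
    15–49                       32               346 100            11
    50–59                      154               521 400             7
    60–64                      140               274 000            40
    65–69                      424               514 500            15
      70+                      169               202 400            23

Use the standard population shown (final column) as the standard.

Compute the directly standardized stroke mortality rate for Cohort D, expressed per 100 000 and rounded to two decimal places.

Age-specific rates per 100 000 for Cohort D: 2.97, 9.25, 29.54, 51.09, 82.41, 83.50.
Standard weights: 0.04, 0.11, 0.07, 0.40, 0.15, 0.23.
Standardized rate: 0.0400×2.97 + 0.1100×9.25 + 0.0700×29.54 + 0.4000×51.09 + 0.1500×82.41 + 0.2300×83.50 = 55.2074 per 100 000.

55.21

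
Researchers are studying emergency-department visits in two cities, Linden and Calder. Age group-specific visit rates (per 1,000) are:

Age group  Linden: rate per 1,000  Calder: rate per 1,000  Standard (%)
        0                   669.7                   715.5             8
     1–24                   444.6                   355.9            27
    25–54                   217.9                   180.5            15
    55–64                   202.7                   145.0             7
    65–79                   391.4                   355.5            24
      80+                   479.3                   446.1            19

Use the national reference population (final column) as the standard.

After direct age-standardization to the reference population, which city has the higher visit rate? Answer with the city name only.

Linden

Standard weights: 0.08, 0.27, 0.15, 0.07, 0.24, 0.19.
Linden: 0.0800×669.7 + 0.2700×444.6 + 0.1500×217.9 + 0.0700×202.7 + 0.2400×391.4 + 0.1900×479.3 = 405.4950 per 1,000.
Calder: 0.0800×715.5 + 0.2700×355.9 + 0.1500×180.5 + 0.0700×145.0 + 0.2400×355.5 + 0.1900×446.1 = 360.6370 per 1,000.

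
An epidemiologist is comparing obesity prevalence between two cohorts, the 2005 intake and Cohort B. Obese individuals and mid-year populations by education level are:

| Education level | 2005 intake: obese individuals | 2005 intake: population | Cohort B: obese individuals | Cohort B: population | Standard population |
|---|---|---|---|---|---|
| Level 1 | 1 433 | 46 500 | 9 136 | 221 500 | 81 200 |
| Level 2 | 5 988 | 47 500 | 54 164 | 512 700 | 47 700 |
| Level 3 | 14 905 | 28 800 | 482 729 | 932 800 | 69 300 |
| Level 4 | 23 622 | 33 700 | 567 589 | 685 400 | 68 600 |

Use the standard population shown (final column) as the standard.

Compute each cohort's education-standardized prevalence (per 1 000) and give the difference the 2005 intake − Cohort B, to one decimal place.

-32.2

Education-specific rates per 1 000 for the 2005 intake: 30.817, 126.063, 517.535, 700.950.
For Cohort B: 41.246, 105.645, 517.505, 828.114.
Standard total = 266 800; weights = 0.3043, 0.1788, 0.2597, 0.2571.
The 2005 intake: 0.3043×30.817 + 0.1788×126.063 + 0.2597×517.535 + 0.2571×700.950 = 346.5737 per 1 000.
Cohort B: 0.3043×41.246 + 0.1788×105.645 + 0.2597×517.505 + 0.2571×828.114 = 378.7861 per 1 000.
Difference = 346.5737 − 378.7861 = -32.2124.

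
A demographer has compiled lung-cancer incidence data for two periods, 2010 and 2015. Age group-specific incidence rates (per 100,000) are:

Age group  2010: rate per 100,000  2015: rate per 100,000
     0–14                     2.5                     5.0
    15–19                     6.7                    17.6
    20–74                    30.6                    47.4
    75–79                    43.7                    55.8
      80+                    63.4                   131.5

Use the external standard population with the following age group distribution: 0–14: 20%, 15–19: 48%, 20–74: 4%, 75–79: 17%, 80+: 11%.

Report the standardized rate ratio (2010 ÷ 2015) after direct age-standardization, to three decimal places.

Standard weights: 0.20, 0.48, 0.04, 0.17, 0.11.
2010: 0.2000×2.5 + 0.4800×6.7 + 0.0400×30.6 + 0.1700×43.7 + 0.1100×63.4 = 19.3430 per 100,000.
2015: 0.2000×5.0 + 0.4800×17.6 + 0.0400×47.4 + 0.1700×55.8 + 0.1100×131.5 = 35.2950 per 100,000.
Ratio = 19.3430 ÷ 35.2950 = 0.54804.

0.548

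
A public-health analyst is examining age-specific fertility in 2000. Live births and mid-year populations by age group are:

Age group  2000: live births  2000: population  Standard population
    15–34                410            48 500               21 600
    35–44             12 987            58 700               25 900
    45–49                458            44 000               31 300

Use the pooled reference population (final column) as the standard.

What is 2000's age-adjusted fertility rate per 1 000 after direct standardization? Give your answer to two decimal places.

Age-specific rates per 1 000 for 2000: 8.454, 221.244, 10.409.
Standard total = 78 800; weights = 0.2741, 0.3287, 0.3972.
Standardized rate: 0.2741×8.454 + 0.3287×221.244 + 0.3972×10.409 = 79.1702 per 1 000.

79.17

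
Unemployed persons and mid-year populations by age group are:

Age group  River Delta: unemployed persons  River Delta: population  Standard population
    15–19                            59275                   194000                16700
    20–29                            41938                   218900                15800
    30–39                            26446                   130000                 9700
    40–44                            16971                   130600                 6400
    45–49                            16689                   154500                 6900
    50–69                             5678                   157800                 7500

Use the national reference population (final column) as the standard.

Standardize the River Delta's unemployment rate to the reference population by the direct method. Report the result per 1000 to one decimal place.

Age-specific rates per 1000 for the River Delta: 305.541, 191.585, 203.431, 129.946, 108.019, 35.982.
Standard total = 63000; weights = 0.2651, 0.2508, 0.1540, 0.1016, 0.1095, 0.1190.
Standardized rate: 0.2651×305.541 + 0.2508×191.585 + 0.1540×203.431 + 0.1016×129.946 + 0.1095×108.019 + 0.1190×35.982 = 189.6781 per 1000.

189.7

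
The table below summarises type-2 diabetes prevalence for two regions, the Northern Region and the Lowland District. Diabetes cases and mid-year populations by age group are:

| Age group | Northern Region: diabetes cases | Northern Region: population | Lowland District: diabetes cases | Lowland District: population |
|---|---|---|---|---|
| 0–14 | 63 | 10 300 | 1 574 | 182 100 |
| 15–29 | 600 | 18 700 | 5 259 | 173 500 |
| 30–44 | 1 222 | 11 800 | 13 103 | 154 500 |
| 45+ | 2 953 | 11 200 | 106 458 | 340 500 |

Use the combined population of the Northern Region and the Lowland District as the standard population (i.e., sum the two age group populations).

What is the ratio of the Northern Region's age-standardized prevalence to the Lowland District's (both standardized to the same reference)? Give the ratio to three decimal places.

Age-specific rates per 1 000 for the Northern Region: 6.117, 32.086, 103.559, 263.661.
For the Lowland District: 8.644, 30.311, 84.809, 312.652.
Combined standard total = 902 600; weights = 0.2132, 0.2129, 0.1842, 0.3897.
The Northern Region: 0.2132×6.117 + 0.2129×32.086 + 0.1842×103.559 + 0.3897×263.661 = 129.9524 per 1 000.
The Lowland District: 0.2132×8.644 + 0.2129×30.311 + 0.1842×84.809 + 0.3897×312.652 = 145.7482 per 1 000.
Ratio = 129.9524 ÷ 145.7482 = 0.89162.

0.892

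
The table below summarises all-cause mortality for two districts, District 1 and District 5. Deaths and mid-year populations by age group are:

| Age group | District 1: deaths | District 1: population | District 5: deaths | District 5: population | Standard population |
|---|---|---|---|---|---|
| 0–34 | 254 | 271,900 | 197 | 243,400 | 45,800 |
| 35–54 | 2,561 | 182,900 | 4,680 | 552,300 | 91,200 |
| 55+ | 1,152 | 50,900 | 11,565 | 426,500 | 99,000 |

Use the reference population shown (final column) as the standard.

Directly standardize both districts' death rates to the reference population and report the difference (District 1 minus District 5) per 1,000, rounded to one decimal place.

0.3

Age-specific rates per 1,000 for District 1: 0.934, 14.002, 22.633.
For District 5: 0.809, 8.474, 27.116.
Standard total = 236,000; weights = 0.1941, 0.3864, 0.4195.
District 1: 0.1941×0.934 + 0.3864×14.002 + 0.4195×22.633 = 15.0865 per 1,000.
District 5: 0.1941×0.809 + 0.3864×8.474 + 0.4195×27.116 = 14.8066 per 1,000.
Difference = 15.0865 − 14.8066 = 0.2799.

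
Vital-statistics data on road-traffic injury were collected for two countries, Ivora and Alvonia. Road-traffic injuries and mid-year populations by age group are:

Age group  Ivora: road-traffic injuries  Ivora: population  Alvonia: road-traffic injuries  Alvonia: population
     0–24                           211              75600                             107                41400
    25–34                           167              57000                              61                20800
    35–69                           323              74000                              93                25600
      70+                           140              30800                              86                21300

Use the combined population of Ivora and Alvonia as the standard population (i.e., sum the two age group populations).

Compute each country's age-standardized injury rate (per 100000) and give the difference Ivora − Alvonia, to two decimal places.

35.59

Age-specific rates per 100000 for Ivora: 279.10, 292.98, 436.49, 454.55.
For Alvonia: 258.45, 293.27, 363.28, 403.76.
Combined standard total = 346500; weights = 0.3377, 0.2245, 0.2874, 0.1504.
Ivora: 0.3377×279.10 + 0.2245×292.98 + 0.2874×436.49 + 0.1504×454.55 = 353.8374 per 100000.
Alvonia: 0.3377×258.45 + 0.2245×293.27 + 0.2874×363.28 + 0.1504×403.76 = 318.2510 per 100000.
Difference = 353.8374 − 318.2510 = 35.5864.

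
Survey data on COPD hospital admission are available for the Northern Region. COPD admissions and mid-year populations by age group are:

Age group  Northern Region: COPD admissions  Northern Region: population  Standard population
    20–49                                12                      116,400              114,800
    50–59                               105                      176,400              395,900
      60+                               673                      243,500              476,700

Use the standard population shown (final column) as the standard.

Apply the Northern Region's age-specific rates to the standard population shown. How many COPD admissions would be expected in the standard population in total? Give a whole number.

1565

Age-specific rates per 10,000 for the Northern Region: 1.03, 5.95, 27.64.
Expected COPD admissions = Σ (standard pop × age-specific rate ÷ 10,000)
= 114,800×1.03/10,000 + 395,900×5.95/10,000 + 476,700×27.64/10,000
= 11.84 + 235.65 + 1317.53 = 1565.02.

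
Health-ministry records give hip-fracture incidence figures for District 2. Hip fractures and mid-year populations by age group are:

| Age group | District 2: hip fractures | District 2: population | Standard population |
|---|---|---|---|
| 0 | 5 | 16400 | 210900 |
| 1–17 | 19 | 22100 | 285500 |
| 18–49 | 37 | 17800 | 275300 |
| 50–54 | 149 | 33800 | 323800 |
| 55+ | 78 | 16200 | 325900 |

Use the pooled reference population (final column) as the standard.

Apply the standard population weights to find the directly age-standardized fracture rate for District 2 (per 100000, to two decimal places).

272.87

Age-specific rates per 100000 for District 2: 30.49, 85.97, 207.87, 440.83, 481.48.
Standard total = 1421400; weights = 0.1484, 0.2009, 0.1937, 0.2278, 0.2293.
Standardized rate: 0.1484×30.49 + 0.2009×85.97 + 0.1937×207.87 + 0.2278×440.83 + 0.2293×481.48 = 272.8686 per 100000.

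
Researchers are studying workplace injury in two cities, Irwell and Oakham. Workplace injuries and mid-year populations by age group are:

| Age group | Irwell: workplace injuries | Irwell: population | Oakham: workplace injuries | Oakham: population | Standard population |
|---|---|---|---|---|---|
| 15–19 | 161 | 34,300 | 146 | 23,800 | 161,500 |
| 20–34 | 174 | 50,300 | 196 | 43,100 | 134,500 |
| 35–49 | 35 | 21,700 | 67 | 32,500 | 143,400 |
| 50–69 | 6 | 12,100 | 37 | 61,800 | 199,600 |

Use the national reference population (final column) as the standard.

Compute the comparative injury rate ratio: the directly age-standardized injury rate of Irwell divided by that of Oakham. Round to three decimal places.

0.770

Age-specific rates per 10,000 for Irwell: 46.94, 34.59, 16.13, 4.96.
For Oakham: 61.34, 45.48, 20.62, 5.99.
Standard total = 639,000; weights = 0.2527, 0.2105, 0.2244, 0.3124.
Irwell: 0.2527×46.94 + 0.2105×34.59 + 0.2244×16.13 + 0.3124×4.96 = 24.3129 per 10,000.
Oakham: 0.2527×61.34 + 0.2105×45.48 + 0.2244×20.62 + 0.3124×5.99 = 31.5726 per 10,000.
Ratio = 24.3129 ÷ 31.5726 = 0.77006.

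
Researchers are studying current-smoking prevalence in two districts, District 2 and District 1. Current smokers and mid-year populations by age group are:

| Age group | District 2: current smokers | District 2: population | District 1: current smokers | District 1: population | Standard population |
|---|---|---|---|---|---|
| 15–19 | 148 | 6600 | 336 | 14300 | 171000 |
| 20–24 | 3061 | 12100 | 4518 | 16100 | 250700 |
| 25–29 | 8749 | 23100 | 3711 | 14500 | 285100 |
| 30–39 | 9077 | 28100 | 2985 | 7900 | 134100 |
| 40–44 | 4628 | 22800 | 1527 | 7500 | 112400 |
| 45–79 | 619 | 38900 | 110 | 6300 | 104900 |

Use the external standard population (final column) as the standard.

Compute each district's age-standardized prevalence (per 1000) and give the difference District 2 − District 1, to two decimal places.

19.20

Age-specific rates per 1000 for District 2: 22.424, 252.975, 378.745, 323.025, 202.982, 15.913.
For District 1: 23.497, 280.621, 255.931, 377.848, 203.600, 17.460.
Standard total = 1058200; weights = 0.1616, 0.2369, 0.2694, 0.1267, 0.1062, 0.0991.
District 2: 0.1616×22.424 + 0.2369×252.975 + 0.2694×378.745 + 0.1267×323.025 + 0.1062×202.982 + 0.0991×15.913 = 229.6708 per 1000.
District 1: 0.1616×23.497 + 0.2369×280.621 + 0.2694×255.931 + 0.1267×377.848 + 0.1062×203.600 + 0.0991×17.460 = 210.4718 per 1000.
Difference = 229.6708 − 210.4718 = 19.1990.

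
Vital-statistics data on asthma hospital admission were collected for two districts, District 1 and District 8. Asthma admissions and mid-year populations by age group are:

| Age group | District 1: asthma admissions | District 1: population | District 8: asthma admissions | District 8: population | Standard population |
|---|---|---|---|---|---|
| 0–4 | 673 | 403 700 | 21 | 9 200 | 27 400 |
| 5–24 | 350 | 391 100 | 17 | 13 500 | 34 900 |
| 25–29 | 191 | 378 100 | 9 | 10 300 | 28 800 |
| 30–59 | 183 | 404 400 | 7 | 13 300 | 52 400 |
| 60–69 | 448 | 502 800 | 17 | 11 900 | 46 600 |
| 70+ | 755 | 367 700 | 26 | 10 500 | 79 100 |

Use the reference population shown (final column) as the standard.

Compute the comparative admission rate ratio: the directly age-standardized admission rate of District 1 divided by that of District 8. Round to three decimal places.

Age-specific rates per 10 000 for District 1: 16.67, 8.95, 5.05, 4.53, 8.91, 20.53.
For District 8: 22.83, 12.59, 8.74, 5.26, 14.29, 24.76.
Standard total = 269 200; weights = 0.1018, 0.1296, 0.1070, 0.1947, 0.1731, 0.2938.
District 1: 0.1018×16.67 + 0.1296×8.95 + 0.1070×5.05 + 0.1947×4.53 + 0.1731×8.91 + 0.2938×20.53 = 11.8540 per 10 000.
District 8: 0.1018×22.83 + 0.1296×12.59 + 0.1070×8.74 + 0.1947×5.26 + 0.1731×14.29 + 0.2938×24.76 = 15.6640 per 10 000.
Ratio = 11.8540 ÷ 15.6640 = 0.75677.

0.757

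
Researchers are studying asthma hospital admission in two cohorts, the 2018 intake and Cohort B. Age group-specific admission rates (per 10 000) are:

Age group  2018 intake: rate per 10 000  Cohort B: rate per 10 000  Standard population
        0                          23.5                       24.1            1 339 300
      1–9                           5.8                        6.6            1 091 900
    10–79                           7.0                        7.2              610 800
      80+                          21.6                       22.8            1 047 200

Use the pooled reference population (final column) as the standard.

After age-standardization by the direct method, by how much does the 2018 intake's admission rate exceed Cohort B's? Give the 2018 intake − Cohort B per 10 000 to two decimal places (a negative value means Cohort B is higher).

Standard total = 4 089 200; weights = 0.3275, 0.2670, 0.1494, 0.2561.
The 2018 intake: 0.3275×23.5 + 0.2670×5.8 + 0.1494×7.0 + 0.2561×21.6 = 15.8226 per 10 000.
Cohort B: 0.3275×24.1 + 0.2670×6.6 + 0.1494×7.2 + 0.2561×22.8 = 16.5699 per 10 000.
Difference = 15.8226 − 16.5699 = -0.7473.

-0.75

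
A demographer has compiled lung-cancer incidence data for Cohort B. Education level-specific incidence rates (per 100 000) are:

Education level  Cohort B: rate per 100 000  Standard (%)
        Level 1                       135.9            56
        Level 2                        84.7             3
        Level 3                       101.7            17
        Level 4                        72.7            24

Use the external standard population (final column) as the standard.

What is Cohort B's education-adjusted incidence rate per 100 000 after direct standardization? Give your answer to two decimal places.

Standard weights: 0.56, 0.03, 0.17, 0.24.
Standardized rate: 0.5600×135.9 + 0.0300×84.7 + 0.1700×101.7 + 0.2400×72.7 = 113.3820 per 100 000.

113.38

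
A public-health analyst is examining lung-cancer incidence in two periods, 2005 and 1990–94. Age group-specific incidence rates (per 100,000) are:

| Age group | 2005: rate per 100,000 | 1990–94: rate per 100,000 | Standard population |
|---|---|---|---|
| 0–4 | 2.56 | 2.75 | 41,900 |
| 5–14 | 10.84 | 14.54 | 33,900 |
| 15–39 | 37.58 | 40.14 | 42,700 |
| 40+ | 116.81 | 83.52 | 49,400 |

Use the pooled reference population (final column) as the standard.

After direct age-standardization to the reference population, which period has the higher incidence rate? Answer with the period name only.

2005

Standard total = 167,900; weights = 0.2496, 0.2019, 0.2543, 0.2942.
2005: 0.2496×2.56 + 0.2019×10.84 + 0.2543×37.58 + 0.2942×116.81 = 46.7529 per 100,000.
1990–94: 0.2496×2.75 + 0.2019×14.54 + 0.2543×40.14 + 0.2942×83.52 = 38.4038 per 100,000.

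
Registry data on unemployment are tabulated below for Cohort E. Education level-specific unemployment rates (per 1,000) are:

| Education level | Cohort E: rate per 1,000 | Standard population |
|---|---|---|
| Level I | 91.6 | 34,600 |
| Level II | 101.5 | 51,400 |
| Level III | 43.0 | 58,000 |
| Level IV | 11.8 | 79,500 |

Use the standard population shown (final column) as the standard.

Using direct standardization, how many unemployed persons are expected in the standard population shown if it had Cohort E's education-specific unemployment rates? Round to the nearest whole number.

Expected unemployed persons = Σ (standard pop × education-specific rate ÷ 1,000)
= 34,600×91.6/1,000 + 51,400×101.5/1,000 + 58,000×43.0/1,000 + 79,500×11.8/1,000
= 3169.36 + 5217.10 + 2494.00 + 938.10 = 11818.56.

11819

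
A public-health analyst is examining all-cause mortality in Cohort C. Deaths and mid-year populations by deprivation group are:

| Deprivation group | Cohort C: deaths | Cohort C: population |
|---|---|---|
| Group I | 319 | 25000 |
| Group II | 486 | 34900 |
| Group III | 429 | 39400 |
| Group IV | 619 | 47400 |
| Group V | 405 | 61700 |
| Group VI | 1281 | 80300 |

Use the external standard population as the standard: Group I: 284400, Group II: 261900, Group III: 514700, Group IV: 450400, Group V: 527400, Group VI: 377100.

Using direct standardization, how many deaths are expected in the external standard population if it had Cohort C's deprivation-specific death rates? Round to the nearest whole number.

Deprivation-specific rates per 100000 for Cohort C: 1276.00, 1392.55, 1088.83, 1305.91, 656.40, 1595.27.
Expected deaths = Σ (standard pop × deprivation-specific rate ÷ 100000)
= 284400×1276.00/100000 + 261900×1392.55/100000 + 514700×1088.83/100000 + 450400×1305.91/100000 + 527400×656.40/100000 + 377100×1595.27/100000
= 3628.94 + 3647.09 + 5604.22 + 5881.81 + 3461.86 + 6015.75 = 28239.68.

28240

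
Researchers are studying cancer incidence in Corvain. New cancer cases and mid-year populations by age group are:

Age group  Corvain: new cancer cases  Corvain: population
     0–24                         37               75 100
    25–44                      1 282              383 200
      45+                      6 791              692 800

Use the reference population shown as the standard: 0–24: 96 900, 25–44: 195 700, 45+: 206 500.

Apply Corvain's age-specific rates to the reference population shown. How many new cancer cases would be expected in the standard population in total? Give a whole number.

2727

Age-specific rates per 100 000 for Corvain: 49.27, 334.55, 980.23.
Expected new cancer cases = Σ (standard pop × age-specific rate ÷ 100 000)
= 96 900×49.27/100 000 + 195 700×334.55/100 000 + 206 500×980.23/100 000
= 47.74 + 654.72 + 2024.16 = 2726.62.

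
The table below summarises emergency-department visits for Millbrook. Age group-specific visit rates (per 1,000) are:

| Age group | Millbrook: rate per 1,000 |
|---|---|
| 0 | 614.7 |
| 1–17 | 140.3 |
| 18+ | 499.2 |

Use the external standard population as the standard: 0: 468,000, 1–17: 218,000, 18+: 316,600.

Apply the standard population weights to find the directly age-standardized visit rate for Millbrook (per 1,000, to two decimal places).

475.08

Standard total = 1,002,600; weights = 0.4668, 0.2174, 0.3158.
Standardized rate: 0.4668×614.7 + 0.2174×140.3 + 0.3158×499.2 = 475.0765 per 1,000.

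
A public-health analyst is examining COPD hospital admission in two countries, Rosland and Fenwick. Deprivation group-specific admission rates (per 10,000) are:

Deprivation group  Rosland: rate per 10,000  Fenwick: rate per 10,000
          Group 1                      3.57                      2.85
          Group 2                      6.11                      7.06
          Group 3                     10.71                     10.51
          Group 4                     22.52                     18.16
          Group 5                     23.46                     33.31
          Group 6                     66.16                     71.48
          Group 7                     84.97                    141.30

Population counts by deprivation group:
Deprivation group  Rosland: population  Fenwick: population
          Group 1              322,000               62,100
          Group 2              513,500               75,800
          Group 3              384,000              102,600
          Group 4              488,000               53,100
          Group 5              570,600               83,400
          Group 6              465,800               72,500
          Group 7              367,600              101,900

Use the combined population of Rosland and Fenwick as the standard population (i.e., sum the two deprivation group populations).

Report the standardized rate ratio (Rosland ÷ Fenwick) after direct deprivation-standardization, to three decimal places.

Combined standard total = 3,662,900; weights = 0.1049, 0.1609, 0.1328, 0.1477, 0.1785, 0.1470, 0.1282.
Rosland: 0.1049×3.57 + 0.1609×6.11 + 0.1328×10.71 + 0.1477×22.52 + 0.1785×23.46 + 0.1470×66.16 + 0.1282×84.97 = 30.9097 per 10,000.
Fenwick: 0.1049×2.85 + 0.1609×7.06 + 0.1328×10.51 + 0.1477×18.16 + 0.1785×33.31 + 0.1470×71.48 + 0.1282×141.30 = 40.0771 per 10,000.
Ratio = 30.9097 ÷ 40.0771 = 0.77126.

0.771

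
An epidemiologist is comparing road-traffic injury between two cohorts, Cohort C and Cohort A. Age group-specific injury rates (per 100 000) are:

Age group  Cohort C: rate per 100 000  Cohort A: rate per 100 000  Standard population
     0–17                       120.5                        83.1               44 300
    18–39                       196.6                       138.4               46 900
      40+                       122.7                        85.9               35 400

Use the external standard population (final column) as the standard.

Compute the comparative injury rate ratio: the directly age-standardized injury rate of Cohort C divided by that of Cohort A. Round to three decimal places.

Standard total = 126 600; weights = 0.3499, 0.3705, 0.2796.
Cohort C: 0.3499×120.5 + 0.3705×196.6 + 0.2796×122.7 = 149.3070 per 100 000.
Cohort A: 0.3499×83.1 + 0.3705×138.4 + 0.2796×85.9 = 104.3693 per 100 000.
Ratio = 149.3070 ÷ 104.3693 = 1.43057.

1.431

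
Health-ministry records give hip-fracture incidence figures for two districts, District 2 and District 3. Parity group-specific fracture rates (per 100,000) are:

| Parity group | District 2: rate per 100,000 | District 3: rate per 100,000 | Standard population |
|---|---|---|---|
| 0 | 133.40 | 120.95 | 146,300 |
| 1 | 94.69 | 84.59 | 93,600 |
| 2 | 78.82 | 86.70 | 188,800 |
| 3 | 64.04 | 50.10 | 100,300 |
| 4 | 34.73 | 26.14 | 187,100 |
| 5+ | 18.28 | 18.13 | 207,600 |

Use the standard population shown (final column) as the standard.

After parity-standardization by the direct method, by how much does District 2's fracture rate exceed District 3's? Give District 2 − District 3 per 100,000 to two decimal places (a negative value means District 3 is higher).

4.67

Standard total = 923,700; weights = 0.1584, 0.1013, 0.2044, 0.1086, 0.2026, 0.2247.
District 2: 0.1584×133.40 + 0.1013×94.69 + 0.2044×78.82 + 0.1086×64.04 + 0.2026×34.73 + 0.2247×18.28 = 64.9310 per 100,000.
District 3: 0.1584×120.95 + 0.1013×84.59 + 0.2044×86.70 + 0.1086×50.10 + 0.2026×26.14 + 0.2247×18.13 = 60.2589 per 100,000.
Difference = 64.9310 − 60.2589 = 4.6720.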